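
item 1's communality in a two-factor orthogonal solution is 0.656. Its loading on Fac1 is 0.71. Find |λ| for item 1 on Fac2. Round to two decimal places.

Under orthogonal rotation h² = Σλ², so λ_Fac2² = h² − (0.5041) = 0.656 − 0.5041 = 0.1519.
|λ| = √0.1519 = 0.3897.

0.39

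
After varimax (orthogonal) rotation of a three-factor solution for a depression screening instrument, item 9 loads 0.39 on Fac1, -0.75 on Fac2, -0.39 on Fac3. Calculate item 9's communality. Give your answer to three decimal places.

0.867

h² = 0.39² + (-0.75)² + (-0.39)² = 0.1521 + 0.5625 + 0.1521 = 0.8667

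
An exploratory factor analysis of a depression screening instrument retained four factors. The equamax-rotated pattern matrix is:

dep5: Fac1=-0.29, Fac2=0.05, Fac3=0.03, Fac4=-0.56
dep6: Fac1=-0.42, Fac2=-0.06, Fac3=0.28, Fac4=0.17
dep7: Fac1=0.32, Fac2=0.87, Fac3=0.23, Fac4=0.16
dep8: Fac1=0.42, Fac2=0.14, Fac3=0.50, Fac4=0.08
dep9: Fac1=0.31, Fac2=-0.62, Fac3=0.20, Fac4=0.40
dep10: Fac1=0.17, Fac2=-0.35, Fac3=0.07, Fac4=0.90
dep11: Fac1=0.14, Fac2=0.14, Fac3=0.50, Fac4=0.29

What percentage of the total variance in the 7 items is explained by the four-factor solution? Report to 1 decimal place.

SS loadings by factor: 0.6839, 1.3091, 0.6771, 1.4286; total = 4.0987.
Total variance with 7 standardized items is 7, so the solution explains 4.0987/7 = 0.5855 = 58.55%.

58.6%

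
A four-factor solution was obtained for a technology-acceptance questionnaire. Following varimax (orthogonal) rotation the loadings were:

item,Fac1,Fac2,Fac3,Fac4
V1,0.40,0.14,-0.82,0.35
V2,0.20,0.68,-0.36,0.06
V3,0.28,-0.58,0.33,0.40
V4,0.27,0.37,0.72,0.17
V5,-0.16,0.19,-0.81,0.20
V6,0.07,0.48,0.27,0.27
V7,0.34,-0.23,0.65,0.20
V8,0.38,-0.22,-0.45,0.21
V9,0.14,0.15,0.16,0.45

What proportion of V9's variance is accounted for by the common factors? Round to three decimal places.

h² = 0.14² + 0.15² + 0.16² + 0.45² = 0.0196 + 0.0225 + 0.0256 + 0.2025 = 0.2702

0.270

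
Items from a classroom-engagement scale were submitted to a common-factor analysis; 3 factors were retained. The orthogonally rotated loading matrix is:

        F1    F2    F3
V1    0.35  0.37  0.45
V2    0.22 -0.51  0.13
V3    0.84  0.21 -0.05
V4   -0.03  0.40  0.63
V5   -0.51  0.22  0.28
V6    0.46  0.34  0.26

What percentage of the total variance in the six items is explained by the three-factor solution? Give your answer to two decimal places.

Communalities: 0.4619, 0.3254, 0.7522, 0.5578, 0.3869, 0.3948; Σh² = 2.8790.
Total variance with 6 standardized items is 6, so the solution explains 2.8790/6 = 0.4798 = 47.98%.

47.98%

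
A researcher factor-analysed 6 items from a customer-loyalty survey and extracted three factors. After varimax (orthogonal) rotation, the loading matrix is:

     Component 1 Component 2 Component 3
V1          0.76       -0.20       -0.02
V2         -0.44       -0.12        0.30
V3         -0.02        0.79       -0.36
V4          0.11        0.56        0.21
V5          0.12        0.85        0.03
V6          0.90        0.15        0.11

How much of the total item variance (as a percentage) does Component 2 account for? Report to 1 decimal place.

29.0%

SS loadings for Component 2 = (-0.20)² + (-0.12)² + 0.79² + 0.56² + 0.85² + 0.15² = 1.7371
With 6 standardized items, total variance = 6. Proportion = 1.7371/6 = 0.2895 → 28.95%.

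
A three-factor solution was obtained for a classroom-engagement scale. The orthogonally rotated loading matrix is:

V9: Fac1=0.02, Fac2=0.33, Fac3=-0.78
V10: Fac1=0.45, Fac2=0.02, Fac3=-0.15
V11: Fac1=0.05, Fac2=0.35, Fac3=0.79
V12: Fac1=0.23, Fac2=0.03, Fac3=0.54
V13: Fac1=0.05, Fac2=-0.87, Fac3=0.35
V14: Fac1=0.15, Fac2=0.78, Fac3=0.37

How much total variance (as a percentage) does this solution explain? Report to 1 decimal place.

61.5%

Communalities: 0.7177, 0.2254, 0.7491, 0.3454, 0.8819, 0.7678; Σh² = 3.6873.
Total variance with 6 standardized items is 6, so the solution explains 3.6873/6 = 0.6146 = 61.46%.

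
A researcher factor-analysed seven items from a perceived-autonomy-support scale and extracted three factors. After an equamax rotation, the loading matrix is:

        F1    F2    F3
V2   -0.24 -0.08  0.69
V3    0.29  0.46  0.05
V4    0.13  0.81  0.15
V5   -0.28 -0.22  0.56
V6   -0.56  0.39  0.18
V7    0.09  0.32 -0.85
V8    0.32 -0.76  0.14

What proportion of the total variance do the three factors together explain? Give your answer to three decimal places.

0.572

SS loadings by factor: 0.6611, 1.7546, 1.5892; total = 4.0049.
Total variance with 7 standardized items is 7, so the solution explains 4.0049/7 = 0.5721.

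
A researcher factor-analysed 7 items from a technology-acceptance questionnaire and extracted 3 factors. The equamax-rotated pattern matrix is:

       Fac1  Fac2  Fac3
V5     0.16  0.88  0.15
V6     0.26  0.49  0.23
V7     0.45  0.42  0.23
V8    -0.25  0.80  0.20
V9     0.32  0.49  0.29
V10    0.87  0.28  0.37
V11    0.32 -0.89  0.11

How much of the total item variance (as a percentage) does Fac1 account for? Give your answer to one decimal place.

18.9%

SS loadings for Fac1 = 0.16² + 0.26² + 0.45² + (-0.25)² + 0.32² + 0.87² + 0.32² = 1.3199
With 7 standardized items, total variance = 7. Proportion = 1.3199/7 = 0.1886 → 18.86%.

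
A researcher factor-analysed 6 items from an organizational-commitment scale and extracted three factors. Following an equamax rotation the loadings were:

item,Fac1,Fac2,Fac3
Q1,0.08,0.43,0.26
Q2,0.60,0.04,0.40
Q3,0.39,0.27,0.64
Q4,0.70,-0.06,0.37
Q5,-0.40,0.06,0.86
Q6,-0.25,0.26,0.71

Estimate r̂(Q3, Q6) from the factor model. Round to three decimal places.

0.427

r̂ = Σ λ_i·λ_j across factors = (0.39)(-0.25) + (0.27)(0.26) + (0.64)(0.71)
  = -0.0975 +0.0702 +0.4544 = 0.4271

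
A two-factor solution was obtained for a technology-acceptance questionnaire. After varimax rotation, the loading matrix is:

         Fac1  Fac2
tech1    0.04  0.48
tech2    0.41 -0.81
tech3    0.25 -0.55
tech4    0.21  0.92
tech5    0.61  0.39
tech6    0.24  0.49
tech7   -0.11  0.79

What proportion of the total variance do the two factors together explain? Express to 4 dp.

Communalities: 0.2320, 0.8242, 0.3650, 0.8905, 0.5242, 0.2977, 0.6362; Σh² = 3.7698.
Total variance with 7 standardized items is 7, so the solution explains 3.7698/7 = 0.5385.

0.5385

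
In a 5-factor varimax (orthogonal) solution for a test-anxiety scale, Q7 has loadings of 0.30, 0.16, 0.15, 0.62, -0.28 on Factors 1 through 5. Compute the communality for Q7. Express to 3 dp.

h² = 0.30² + 0.16² + 0.15² + 0.62² + (-0.28)² = 0.0900 + 0.0256 + 0.0225 + 0.3844 + 0.0784 = 0.6009

0.601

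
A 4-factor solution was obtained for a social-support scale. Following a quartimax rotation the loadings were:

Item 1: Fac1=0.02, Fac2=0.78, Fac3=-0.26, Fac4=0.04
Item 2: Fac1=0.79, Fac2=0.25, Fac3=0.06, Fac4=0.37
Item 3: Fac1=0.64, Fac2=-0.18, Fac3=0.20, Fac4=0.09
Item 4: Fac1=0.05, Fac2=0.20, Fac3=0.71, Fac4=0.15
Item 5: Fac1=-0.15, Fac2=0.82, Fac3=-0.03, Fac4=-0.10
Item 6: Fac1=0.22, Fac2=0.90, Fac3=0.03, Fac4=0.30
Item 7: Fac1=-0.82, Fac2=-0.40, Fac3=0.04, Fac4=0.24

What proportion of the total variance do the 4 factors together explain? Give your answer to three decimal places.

0.730

SS loadings by factor: 1.7799, 2.3857, 0.6187, 0.3267; total = 5.1110.
Total variance with 7 standardized items is 7, so the solution explains 5.1110/7 = 0.7301.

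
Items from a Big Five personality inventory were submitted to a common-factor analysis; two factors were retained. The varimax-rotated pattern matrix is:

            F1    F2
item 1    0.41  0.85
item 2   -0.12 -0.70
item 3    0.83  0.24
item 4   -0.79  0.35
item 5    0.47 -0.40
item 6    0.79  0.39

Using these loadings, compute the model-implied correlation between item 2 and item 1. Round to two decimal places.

r̂ = Σ λ_i·λ_j across factors = (-0.12)(0.41) + (-0.70)(0.85)
  = -0.0492 -0.5950 = -0.6442

-0.64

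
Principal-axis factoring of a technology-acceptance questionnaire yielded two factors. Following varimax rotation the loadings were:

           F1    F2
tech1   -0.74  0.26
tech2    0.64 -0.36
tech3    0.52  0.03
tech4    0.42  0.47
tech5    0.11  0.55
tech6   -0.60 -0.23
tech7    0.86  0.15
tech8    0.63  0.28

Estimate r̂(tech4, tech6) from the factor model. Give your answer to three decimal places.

-0.360

r̂ = Σ λ_i·λ_j across factors = (0.42)(-0.60) + (0.47)(-0.23)
  = -0.2520 -0.1081 = -0.3601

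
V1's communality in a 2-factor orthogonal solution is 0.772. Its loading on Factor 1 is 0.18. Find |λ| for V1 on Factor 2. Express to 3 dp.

0.860

Under orthogonal rotation h² = Σλ², so λ_Factor 2² = h² − (0.0324) = 0.772 − 0.0324 = 0.7396.
|λ| = √0.7396 = 0.8600.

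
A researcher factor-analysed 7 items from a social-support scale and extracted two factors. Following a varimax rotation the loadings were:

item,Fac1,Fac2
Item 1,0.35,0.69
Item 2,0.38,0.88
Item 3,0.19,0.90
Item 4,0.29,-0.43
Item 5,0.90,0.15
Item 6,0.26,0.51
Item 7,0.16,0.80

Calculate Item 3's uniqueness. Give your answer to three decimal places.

h² = 0.19² + 0.90² = 0.0361 + 0.8100 = 0.8461
Uniqueness u² = 1 − h² = 1 − 0.8461 = 0.1539

0.154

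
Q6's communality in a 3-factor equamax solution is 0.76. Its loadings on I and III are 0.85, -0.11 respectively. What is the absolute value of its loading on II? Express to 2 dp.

Under orthogonal rotation h² = Σλ², so λ_II² = h² − (0.7346) = 0.76 − 0.7346 = 0.0254.
|λ| = √0.0254 = 0.1594.

0.16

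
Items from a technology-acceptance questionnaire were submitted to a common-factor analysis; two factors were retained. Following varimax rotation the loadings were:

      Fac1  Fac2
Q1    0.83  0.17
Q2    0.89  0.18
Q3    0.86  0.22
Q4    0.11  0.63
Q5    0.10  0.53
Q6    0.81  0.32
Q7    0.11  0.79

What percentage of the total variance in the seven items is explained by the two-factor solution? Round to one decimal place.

SS loadings by factor: 2.9109, 1.5140; total = 4.4249.
Total variance with 7 standardized items is 7, so the solution explains 4.4249/7 = 0.6321 = 63.21%.

63.2%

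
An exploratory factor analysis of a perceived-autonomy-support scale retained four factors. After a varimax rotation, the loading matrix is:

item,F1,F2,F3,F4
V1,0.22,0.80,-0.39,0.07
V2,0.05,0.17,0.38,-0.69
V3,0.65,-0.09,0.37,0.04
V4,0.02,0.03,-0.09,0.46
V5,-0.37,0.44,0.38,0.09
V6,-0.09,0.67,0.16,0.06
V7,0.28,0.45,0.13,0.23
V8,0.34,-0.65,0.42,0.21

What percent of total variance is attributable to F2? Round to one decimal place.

SS loadings for F2 = 0.80² + 0.17² + (-0.09)² + 0.03² + 0.44² + 0.67² + 0.45² + (-0.65)² = 1.9454
With 8 standardized items, total variance = 8. Proportion = 1.9454/8 = 0.2432 → 24.32%.

24.3%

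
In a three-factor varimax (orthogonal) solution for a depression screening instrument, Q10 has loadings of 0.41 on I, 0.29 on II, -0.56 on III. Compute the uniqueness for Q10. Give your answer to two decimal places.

h² = 0.41² + 0.29² + (-0.56)² = 0.1681 + 0.0841 + 0.3136 = 0.5658
Uniqueness u² = 1 − h² = 1 − 0.5658 = 0.4342

0.43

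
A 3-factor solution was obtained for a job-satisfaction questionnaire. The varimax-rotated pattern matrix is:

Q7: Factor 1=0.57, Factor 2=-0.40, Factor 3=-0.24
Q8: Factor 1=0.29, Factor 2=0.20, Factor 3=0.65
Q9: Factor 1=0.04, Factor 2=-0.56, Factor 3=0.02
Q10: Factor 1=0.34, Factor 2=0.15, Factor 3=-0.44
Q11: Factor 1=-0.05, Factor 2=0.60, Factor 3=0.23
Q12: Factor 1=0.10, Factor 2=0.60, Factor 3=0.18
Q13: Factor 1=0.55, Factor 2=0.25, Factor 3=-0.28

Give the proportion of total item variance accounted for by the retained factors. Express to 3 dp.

0.428

Communalities: 0.5425, 0.5466, 0.3156, 0.3317, 0.4154, 0.4024, 0.4434; Σh² = 2.9976.
Total variance with 7 standardized items is 7, so the solution explains 2.9976/7 = 0.4282.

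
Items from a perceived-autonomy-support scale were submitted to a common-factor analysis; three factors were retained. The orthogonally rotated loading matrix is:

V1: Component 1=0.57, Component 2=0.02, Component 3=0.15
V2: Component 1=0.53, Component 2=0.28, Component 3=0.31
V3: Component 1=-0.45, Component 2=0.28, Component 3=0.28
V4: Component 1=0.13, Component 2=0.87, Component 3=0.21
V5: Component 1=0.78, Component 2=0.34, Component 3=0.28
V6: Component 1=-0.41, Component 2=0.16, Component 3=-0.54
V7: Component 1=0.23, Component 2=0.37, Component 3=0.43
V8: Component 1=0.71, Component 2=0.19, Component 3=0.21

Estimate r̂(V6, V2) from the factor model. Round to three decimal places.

r̂ = Σ λ_i·λ_j across factors = (-0.41)(0.53) + (0.16)(0.28) + (-0.54)(0.31)
  = -0.2173 +0.0448 -0.1674 = -0.3399

-0.340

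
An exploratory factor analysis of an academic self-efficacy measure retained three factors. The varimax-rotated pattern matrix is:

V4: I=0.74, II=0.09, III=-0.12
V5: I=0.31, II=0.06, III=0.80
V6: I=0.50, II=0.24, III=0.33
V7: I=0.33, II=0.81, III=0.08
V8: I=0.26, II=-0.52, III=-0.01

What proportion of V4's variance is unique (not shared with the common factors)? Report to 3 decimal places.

h² = 0.74² + 0.09² + (-0.12)² = 0.5476 + 0.0081 + 0.0144 = 0.5701
Uniqueness u² = 1 − h² = 1 − 0.5701 = 0.4299

0.430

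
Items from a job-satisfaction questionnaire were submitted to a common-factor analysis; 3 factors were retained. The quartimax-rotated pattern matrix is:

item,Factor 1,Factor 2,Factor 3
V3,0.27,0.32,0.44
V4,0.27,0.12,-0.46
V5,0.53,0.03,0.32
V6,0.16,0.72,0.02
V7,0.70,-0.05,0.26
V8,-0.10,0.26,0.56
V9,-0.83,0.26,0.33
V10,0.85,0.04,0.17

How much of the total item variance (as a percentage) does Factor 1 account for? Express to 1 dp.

29.5%

SS loadings for Factor 1 = 0.27² + 0.27² + 0.53² + 0.16² + 0.70² + (-0.10)² + (-0.83)² + 0.85² = 2.3637
With 8 standardized items, total variance = 8. Proportion = 2.3637/8 = 0.2955 → 29.55%.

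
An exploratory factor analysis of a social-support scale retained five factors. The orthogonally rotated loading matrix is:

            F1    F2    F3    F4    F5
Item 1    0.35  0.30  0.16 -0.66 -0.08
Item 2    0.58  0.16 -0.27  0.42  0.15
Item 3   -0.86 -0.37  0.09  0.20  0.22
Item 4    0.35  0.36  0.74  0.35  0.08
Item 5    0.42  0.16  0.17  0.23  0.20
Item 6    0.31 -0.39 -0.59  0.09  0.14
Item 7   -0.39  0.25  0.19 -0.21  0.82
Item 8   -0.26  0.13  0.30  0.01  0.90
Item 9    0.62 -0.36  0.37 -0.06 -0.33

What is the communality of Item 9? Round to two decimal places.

h² = 0.62² + (-0.36)² + 0.37² + (-0.06)² + (-0.33)² = 0.3844 + 0.1296 + 0.1369 + 0.0036 + 0.1089 = 0.7634

0.76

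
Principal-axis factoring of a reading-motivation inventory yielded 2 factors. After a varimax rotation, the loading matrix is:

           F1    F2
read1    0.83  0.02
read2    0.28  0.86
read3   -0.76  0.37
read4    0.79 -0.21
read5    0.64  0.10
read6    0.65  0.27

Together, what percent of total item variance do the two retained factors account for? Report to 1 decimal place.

63.4%

SS loadings by factor: 2.8011, 1.0039; total = 3.8050.
Total variance with 6 standardized items is 6, so the solution explains 3.8050/6 = 0.6342 = 63.42%.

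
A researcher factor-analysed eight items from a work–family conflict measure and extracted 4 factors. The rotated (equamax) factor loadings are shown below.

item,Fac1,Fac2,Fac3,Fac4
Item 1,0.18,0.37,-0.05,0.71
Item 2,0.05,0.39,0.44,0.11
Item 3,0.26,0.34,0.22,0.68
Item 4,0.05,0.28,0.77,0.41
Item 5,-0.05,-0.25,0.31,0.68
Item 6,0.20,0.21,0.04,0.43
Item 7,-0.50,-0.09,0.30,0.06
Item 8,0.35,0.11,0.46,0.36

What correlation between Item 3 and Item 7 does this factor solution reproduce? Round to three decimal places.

r̂ = Σ λ_i·λ_j across factors = (0.26)(-0.50) + (0.34)(-0.09) + (0.22)(0.30) + (0.68)(0.06)
  = -0.1300 -0.0306 +0.0660 +0.0408 = -0.0538

-0.054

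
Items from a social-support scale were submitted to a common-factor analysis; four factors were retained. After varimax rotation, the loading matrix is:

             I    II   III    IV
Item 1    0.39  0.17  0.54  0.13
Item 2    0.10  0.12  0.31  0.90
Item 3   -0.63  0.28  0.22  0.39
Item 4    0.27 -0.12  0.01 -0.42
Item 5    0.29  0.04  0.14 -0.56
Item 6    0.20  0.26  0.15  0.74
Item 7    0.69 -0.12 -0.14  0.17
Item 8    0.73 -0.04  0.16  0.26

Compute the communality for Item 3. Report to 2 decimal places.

h² = (-0.63)² + 0.28² + 0.22² + 0.39² = 0.3969 + 0.0784 + 0.0484 + 0.1521 = 0.6758

0.68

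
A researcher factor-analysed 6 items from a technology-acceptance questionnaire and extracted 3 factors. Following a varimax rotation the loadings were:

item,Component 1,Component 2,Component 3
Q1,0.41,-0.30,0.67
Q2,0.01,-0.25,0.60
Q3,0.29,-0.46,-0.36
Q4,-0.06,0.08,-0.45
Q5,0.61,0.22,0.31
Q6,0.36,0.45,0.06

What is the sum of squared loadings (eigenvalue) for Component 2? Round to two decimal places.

0.62

SS loadings for Component 2 = (-0.30)² + (-0.25)² + (-0.46)² + 0.08² + 0.22² + 0.45² = 0.0900 + 0.0625 + 0.2116 + 0.0064 + 0.0484 + 0.2025 = 0.6214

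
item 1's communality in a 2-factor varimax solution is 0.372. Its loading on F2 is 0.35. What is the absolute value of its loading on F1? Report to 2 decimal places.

Under orthogonal rotation h² = Σλ², so λ_F1² = h² − (0.1225) = 0.372 − 0.1225 = 0.2495.
|λ| = √0.2495 = 0.4995.

0.50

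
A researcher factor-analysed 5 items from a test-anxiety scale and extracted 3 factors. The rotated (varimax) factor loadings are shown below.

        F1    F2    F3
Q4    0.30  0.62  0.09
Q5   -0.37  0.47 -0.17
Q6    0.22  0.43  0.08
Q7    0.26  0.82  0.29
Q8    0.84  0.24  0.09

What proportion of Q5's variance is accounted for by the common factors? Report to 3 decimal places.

h² = (-0.37)² + 0.47² + (-0.17)² = 0.1369 + 0.2209 + 0.0289 = 0.3867

0.387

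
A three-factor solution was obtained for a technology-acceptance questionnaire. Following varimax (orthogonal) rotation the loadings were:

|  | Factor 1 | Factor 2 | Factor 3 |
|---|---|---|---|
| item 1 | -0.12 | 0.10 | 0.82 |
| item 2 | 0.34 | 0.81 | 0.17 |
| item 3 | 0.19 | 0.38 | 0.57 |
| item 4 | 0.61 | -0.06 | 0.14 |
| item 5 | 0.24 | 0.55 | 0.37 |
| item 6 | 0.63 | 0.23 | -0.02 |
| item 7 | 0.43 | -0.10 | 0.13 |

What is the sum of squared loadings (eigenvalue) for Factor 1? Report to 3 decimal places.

SS loadings for Factor 1 = (-0.12)² + 0.34² + 0.19² + 0.61² + 0.24² + 0.63² + 0.43² = 0.0144 + 0.1156 + 0.0361 + 0.3721 + 0.0576 + 0.3969 + 0.1849 = 1.1776

1.178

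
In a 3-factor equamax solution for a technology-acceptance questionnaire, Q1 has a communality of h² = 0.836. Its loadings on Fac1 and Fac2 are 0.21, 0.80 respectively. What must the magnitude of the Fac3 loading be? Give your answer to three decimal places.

0.390

Under orthogonal rotation h² = Σλ², so λ_Fac3² = h² − (0.6841) = 0.836 − 0.6841 = 0.1519.
|λ| = √0.1519 = 0.3897.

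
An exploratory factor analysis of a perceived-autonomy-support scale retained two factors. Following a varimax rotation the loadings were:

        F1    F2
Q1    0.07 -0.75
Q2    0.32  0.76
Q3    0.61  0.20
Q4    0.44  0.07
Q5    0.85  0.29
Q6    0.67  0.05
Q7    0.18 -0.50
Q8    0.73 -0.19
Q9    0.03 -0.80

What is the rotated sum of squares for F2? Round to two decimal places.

2.20

SS loadings for F2 = (-0.75)² + 0.76² + 0.20² + 0.07² + 0.29² + 0.05² + (-0.50)² + (-0.19)² + (-0.80)² = 0.5625 + 0.5776 + 0.0400 + 0.0049 + 0.0841 + 0.0025 + 0.2500 + 0.0361 + 0.6400 = 2.1977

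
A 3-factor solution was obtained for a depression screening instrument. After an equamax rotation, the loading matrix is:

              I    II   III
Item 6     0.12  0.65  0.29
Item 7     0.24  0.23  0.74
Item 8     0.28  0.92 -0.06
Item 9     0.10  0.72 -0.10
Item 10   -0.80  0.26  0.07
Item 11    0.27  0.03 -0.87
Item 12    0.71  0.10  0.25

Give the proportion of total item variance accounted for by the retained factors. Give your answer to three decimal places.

Communalities: 0.5210, 0.6581, 0.9284, 0.5384, 0.7125, 0.8307, 0.5766; Σh² = 4.7657.
Total variance with 7 standardized items is 7, so the solution explains 4.7657/7 = 0.6808.

0.681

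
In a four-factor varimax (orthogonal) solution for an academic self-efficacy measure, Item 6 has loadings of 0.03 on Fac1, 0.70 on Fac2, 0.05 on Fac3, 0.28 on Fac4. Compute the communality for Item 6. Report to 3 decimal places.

0.572

h² = 0.03² + 0.70² + 0.05² + 0.28² = 0.0009 + 0.4900 + 0.0025 + 0.0784 = 0.5718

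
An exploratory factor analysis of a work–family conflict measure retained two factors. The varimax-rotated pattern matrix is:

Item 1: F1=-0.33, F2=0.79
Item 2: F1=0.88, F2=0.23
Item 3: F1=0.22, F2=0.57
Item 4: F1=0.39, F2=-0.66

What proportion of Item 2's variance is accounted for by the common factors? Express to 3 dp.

h² = 0.88² + 0.23² = 0.7744 + 0.0529 = 0.8273

0.827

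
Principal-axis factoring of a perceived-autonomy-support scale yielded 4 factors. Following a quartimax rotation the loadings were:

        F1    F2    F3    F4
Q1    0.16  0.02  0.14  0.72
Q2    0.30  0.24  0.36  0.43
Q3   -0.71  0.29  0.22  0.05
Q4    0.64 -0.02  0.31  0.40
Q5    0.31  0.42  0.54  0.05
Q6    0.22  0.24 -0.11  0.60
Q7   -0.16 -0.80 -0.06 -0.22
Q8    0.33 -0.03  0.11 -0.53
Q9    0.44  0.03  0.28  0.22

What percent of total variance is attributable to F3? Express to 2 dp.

7.68%

SS loadings for F3 = 0.14² + 0.36² + 0.22² + 0.31² + 0.54² + (-0.11)² + (-0.06)² + 0.11² + 0.28² = 0.6915
With 9 standardized items, total variance = 9. Proportion = 0.6915/9 = 0.0768 → 7.68%.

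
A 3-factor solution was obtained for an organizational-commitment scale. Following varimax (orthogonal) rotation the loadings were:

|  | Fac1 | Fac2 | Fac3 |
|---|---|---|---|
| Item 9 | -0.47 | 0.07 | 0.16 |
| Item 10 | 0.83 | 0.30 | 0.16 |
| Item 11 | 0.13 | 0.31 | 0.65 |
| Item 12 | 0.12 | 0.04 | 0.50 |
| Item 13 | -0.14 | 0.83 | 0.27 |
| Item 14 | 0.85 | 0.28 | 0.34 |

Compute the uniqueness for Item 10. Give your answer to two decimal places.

h² = 0.83² + 0.30² + 0.16² = 0.6889 + 0.0900 + 0.0256 = 0.8045
Uniqueness u² = 1 − h² = 1 − 0.8045 = 0.1955

0.20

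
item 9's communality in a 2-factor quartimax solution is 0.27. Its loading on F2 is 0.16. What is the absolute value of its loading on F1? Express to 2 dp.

0.49

Under orthogonal rotation h² = Σλ², so λ_F1² = h² − (0.0256) = 0.27 − 0.0256 = 0.2444.
|λ| = √0.2444 = 0.4944.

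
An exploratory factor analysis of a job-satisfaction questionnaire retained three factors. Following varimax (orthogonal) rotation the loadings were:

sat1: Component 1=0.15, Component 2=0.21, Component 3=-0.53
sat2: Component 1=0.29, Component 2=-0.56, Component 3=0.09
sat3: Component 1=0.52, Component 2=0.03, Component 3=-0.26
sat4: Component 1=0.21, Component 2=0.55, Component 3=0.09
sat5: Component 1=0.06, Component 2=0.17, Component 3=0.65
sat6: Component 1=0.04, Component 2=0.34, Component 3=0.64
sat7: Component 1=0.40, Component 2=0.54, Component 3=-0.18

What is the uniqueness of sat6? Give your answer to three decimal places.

h² = 0.04² + 0.34² + 0.64² = 0.0016 + 0.1156 + 0.4096 = 0.5268
Uniqueness u² = 1 − h² = 1 − 0.5268 = 0.4732

0.473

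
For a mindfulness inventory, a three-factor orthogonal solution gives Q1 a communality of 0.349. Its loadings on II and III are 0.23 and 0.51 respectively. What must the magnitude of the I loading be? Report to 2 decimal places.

Under orthogonal rotation h² = Σλ², so λ_I² = h² − (0.3130) = 0.349 − 0.3130 = 0.0360.
|λ| = √0.0360 = 0.1897.

0.19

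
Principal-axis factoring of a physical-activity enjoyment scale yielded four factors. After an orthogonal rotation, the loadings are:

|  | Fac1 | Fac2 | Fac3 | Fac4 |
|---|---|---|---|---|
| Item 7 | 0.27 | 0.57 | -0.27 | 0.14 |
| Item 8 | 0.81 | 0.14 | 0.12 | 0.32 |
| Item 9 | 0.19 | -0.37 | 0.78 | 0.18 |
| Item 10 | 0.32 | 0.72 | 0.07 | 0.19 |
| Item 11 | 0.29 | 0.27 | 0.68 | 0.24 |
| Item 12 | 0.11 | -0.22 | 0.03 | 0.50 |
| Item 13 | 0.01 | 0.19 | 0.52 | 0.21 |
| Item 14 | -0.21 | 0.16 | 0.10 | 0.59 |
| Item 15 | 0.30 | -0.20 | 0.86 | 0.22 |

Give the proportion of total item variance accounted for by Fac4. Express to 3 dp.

0.104

SS loadings for Fac4 = 0.14² + 0.32² + 0.18² + 0.19² + 0.24² + 0.50² + 0.21² + 0.59² + 0.22² = 0.9387
Proportion of variance = 0.9387 / 9 = 0.1043.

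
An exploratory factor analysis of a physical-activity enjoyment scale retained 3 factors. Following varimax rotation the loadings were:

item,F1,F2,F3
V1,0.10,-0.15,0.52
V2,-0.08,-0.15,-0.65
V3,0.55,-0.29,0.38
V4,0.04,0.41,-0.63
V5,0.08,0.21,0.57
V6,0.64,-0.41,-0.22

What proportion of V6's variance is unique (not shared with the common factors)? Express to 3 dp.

0.374

h² = 0.64² + (-0.41)² + (-0.22)² = 0.4096 + 0.1681 + 0.0484 = 0.6261
Uniqueness u² = 1 − h² = 1 − 0.6261 = 0.3739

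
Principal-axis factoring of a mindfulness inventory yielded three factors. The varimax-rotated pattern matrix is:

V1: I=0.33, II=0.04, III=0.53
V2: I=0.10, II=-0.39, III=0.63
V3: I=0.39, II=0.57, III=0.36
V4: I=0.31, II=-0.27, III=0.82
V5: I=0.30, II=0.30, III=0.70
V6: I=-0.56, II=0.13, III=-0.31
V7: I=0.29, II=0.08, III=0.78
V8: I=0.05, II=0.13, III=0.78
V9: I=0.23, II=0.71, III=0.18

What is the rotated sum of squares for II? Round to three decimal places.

SS loadings for II = 0.04² + (-0.39)² + 0.57² + (-0.27)² + 0.30² + 0.13² + 0.08² + 0.13² + 0.71² = 0.0016 + 0.1521 + 0.3249 + 0.0729 + 0.0900 + 0.0169 + 0.0064 + 0.0169 + 0.5041 = 1.1858

1.186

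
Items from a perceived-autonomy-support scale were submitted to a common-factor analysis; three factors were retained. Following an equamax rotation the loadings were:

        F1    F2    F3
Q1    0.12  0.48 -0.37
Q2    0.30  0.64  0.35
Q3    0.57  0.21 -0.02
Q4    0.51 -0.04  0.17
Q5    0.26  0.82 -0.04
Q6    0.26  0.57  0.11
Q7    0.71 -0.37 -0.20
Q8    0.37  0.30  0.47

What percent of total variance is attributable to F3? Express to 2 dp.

7.04%

SS loadings for F3 = (-0.37)² + 0.35² + (-0.02)² + 0.17² + (-0.04)² + 0.11² + (-0.20)² + 0.47² = 0.5633
With 8 standardized items, total variance = 8. Proportion = 0.5633/8 = 0.0704 → 7.04%.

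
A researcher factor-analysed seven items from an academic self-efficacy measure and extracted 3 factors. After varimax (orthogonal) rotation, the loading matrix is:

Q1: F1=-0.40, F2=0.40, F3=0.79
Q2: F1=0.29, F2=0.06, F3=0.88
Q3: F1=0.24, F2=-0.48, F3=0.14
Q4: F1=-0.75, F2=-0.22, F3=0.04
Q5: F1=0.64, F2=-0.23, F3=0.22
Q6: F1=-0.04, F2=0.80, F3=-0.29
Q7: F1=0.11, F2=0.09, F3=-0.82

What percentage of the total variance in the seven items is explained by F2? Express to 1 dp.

16.3%

SS loadings for F2 = 0.40² + 0.06² + (-0.48)² + (-0.22)² + (-0.23)² + 0.80² + 0.09² = 1.1434
With 7 standardized items, total variance = 7. Proportion = 1.1434/7 = 0.1633 → 16.33%.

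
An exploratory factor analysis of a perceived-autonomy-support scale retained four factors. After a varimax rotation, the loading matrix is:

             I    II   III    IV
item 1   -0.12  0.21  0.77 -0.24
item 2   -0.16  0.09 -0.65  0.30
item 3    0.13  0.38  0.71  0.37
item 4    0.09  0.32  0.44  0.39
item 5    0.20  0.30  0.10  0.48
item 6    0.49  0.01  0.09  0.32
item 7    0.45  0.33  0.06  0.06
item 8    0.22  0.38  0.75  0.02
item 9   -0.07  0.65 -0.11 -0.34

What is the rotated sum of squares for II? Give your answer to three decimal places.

1.065

SS loadings for II = 0.21² + 0.09² + 0.38² + 0.32² + 0.30² + 0.01² + 0.33² + 0.38² + 0.65² = 0.0441 + 0.0081 + 0.1444 + 0.1024 + 0.0900 + 0.0001 + 0.1089 + 0.1444 + 0.4225 = 1.0649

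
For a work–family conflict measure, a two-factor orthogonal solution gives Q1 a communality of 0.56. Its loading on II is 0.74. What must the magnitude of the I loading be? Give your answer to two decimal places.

0.11

Under orthogonal rotation h² = Σλ², so λ_I² = h² − (0.5476) = 0.56 − 0.5476 = 0.0124.
|λ| = √0.0124 = 0.1114.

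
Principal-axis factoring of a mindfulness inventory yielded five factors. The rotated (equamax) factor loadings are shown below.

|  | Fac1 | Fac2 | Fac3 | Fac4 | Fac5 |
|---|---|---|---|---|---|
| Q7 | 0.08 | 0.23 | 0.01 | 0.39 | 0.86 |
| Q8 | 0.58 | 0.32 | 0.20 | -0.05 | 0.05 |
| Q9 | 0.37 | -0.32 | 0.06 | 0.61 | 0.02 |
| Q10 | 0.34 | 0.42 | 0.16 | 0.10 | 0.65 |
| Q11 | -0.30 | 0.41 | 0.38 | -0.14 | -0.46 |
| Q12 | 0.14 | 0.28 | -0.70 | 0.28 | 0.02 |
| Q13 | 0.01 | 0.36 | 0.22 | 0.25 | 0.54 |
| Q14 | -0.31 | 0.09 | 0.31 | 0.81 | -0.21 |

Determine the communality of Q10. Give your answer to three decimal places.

0.750

h² = 0.34² + 0.42² + 0.16² + 0.10² + 0.65² = 0.1156 + 0.1764 + 0.0256 + 0.0100 + 0.4225 = 0.7501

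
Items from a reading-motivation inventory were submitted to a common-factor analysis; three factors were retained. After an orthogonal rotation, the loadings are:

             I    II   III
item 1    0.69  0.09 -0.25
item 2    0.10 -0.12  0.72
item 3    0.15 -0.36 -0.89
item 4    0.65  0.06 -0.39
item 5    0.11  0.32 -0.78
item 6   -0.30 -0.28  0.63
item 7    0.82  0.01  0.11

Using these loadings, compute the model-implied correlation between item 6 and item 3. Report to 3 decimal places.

r̂ = Σ λ_i·λ_j across factors = (-0.30)(0.15) + (-0.28)(-0.36) + (0.63)(-0.89)
  = -0.0450 +0.1008 -0.5607 = -0.5049

-0.505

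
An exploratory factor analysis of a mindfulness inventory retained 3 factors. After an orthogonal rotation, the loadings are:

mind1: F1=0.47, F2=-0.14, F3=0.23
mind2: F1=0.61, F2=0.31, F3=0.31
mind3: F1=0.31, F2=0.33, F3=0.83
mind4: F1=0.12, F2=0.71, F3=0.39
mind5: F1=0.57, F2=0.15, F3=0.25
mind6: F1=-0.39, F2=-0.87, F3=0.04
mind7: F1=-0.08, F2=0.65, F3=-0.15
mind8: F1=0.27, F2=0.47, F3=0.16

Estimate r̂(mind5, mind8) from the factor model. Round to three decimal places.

r̂ = Σ λ_i·λ_j across factors = (0.57)(0.27) + (0.15)(0.47) + (0.25)(0.16)
  = +0.1539 +0.0705 +0.0400 = 0.2644

0.264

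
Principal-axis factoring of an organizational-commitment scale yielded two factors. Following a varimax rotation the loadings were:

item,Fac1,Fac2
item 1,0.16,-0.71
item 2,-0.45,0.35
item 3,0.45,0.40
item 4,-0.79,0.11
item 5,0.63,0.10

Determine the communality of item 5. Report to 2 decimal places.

h² = 0.63² + 0.10² = 0.3969 + 0.0100 = 0.4069

0.41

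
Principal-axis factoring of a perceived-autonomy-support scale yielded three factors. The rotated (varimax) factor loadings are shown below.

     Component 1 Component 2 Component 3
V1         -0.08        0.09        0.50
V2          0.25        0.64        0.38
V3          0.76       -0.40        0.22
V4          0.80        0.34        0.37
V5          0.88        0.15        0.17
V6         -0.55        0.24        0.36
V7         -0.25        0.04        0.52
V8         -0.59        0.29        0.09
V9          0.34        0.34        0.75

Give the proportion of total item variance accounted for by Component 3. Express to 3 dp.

SS loadings for Component 3 = 0.50² + 0.38² + 0.22² + 0.37² + 0.17² + 0.36² + 0.52² + 0.09² + 0.75² = 1.5792
Proportion of variance = 1.5792 / 9 = 0.1755.

0.175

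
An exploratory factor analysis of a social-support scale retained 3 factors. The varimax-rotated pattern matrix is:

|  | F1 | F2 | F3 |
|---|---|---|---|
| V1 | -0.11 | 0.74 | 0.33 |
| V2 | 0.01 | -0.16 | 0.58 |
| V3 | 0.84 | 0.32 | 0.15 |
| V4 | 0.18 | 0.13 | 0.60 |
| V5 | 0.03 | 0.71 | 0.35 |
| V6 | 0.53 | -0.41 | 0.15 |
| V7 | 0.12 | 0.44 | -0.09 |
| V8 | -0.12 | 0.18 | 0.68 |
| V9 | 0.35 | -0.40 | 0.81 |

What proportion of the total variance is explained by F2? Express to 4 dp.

0.1945

SS loadings for F2 = 0.74² + (-0.16)² + 0.32² + 0.13² + 0.71² + (-0.41)² + 0.44² + 0.18² + (-0.40)² = 1.7507
Proportion of variance = 1.7507 / 9 = 0.1945.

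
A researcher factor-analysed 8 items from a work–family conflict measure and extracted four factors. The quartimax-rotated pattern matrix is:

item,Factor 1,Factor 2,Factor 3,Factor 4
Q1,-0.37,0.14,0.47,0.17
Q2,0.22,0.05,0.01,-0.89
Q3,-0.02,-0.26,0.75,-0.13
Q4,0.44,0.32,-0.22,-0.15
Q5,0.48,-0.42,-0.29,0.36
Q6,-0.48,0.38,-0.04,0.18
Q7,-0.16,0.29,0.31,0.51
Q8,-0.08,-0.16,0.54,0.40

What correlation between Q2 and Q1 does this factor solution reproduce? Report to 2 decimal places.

-0.22

r̂ = Σ λ_i·λ_j across factors = (0.22)(-0.37) + (0.05)(0.14) + (0.01)(0.47) + (-0.89)(0.17)
  = -0.0814 +0.0070 +0.0047 -0.1513 = -0.2210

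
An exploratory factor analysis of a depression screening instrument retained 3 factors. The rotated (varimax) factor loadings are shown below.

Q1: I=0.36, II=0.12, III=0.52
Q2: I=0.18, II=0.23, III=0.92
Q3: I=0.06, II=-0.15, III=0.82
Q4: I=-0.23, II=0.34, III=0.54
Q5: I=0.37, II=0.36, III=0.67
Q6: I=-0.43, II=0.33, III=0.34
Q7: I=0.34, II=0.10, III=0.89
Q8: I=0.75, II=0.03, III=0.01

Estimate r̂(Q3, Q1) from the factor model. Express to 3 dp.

0.430

r̂ = Σ λ_i·λ_j across factors = (0.06)(0.36) + (-0.15)(0.12) + (0.82)(0.52)
  = +0.0216 -0.0180 +0.4264 = 0.4300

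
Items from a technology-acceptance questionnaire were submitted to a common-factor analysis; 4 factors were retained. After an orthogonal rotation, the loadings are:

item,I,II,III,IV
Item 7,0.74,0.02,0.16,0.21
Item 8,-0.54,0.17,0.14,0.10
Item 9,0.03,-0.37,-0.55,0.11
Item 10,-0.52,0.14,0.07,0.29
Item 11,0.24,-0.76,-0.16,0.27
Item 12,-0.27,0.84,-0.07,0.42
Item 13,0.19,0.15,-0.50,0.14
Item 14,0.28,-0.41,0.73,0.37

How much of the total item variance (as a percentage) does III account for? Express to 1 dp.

14.6%

SS loadings for III = 0.16² + 0.14² + (-0.55)² + 0.07² + (-0.16)² + (-0.07)² + (-0.50)² + 0.73² = 1.1660
With 8 standardized items, total variance = 8. Proportion = 1.1660/8 = 0.1457 → 14.57%.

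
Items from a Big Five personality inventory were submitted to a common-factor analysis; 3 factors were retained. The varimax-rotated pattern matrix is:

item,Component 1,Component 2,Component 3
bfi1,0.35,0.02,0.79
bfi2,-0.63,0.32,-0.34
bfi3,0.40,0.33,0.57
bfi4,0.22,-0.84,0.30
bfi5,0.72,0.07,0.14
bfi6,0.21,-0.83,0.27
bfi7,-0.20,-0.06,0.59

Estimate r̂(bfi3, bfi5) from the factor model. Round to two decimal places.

0.39

r̂ = Σ λ_i·λ_j across factors = (0.40)(0.72) + (0.33)(0.07) + (0.57)(0.14)
  = +0.2880 +0.0231 +0.0798 = 0.3909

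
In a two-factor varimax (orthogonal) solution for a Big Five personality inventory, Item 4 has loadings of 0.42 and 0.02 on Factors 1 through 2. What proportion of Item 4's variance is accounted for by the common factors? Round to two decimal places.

0.18

h² = 0.42² + 0.02² = 0.1764 + 0.0004 = 0.1768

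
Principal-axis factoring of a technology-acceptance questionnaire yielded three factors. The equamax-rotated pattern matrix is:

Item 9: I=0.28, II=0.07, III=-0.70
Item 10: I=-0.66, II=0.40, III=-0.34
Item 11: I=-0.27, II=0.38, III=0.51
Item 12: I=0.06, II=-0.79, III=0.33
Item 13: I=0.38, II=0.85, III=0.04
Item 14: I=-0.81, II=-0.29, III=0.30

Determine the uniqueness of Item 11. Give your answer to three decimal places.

0.523

h² = (-0.27)² + 0.38² + 0.51² = 0.0729 + 0.1444 + 0.2601 = 0.4774
Uniqueness u² = 1 − h² = 1 − 0.4774 = 0.5226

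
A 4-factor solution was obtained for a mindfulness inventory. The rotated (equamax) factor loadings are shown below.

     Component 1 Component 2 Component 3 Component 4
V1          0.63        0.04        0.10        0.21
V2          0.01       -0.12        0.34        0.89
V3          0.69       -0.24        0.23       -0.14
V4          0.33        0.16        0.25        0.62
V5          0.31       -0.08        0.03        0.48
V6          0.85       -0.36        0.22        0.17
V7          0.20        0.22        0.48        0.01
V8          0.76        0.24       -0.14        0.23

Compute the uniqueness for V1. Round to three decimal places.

h² = 0.63² + 0.04² + 0.10² + 0.21² = 0.3969 + 0.0016 + 0.0100 + 0.0441 = 0.4526
Uniqueness u² = 1 − h² = 1 − 0.4526 = 0.5474

0.547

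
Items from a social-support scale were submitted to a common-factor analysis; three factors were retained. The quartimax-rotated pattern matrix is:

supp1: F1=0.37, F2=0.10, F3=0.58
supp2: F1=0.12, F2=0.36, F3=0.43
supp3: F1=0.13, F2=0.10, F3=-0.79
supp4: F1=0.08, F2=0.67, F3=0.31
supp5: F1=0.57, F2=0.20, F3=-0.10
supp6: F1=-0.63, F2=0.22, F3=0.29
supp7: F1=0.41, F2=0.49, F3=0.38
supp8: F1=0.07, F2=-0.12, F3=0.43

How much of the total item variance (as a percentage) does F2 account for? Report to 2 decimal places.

11.77%

SS loadings for F2 = 0.10² + 0.36² + 0.10² + 0.67² + 0.20² + 0.22² + 0.49² + (-0.12)² = 0.9414
With 8 standardized items, total variance = 8. Proportion = 0.9414/8 = 0.1177 → 11.77%.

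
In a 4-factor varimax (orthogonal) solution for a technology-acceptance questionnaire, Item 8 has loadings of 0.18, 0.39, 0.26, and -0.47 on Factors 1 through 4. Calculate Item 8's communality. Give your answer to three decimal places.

h² = 0.18² + 0.39² + 0.26² + (-0.47)² = 0.0324 + 0.1521 + 0.0676 + 0.2209 = 0.4730

0.473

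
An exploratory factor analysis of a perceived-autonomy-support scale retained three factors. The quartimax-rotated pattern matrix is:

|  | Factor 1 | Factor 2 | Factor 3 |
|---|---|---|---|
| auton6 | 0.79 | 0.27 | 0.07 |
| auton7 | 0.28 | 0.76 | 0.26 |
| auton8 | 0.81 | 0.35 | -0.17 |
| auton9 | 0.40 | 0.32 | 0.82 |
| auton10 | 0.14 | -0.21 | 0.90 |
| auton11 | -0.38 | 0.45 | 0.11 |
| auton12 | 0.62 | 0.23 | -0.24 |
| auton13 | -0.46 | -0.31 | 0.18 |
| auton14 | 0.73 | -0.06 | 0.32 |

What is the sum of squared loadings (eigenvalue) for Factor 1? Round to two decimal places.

2.81

SS loadings for Factor 1 = 0.79² + 0.28² + 0.81² + 0.40² + 0.14² + (-0.38)² + 0.62² + (-0.46)² + 0.73² = 0.6241 + 0.0784 + 0.6561 + 0.1600 + 0.0196 + 0.1444 + 0.3844 + 0.2116 + 0.5329 = 2.8115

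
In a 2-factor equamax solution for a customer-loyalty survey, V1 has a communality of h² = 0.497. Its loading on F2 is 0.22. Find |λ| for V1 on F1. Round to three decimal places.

Under orthogonal rotation h² = Σλ², so λ_F1² = h² − (0.0484) = 0.497 − 0.0484 = 0.4486.
|λ| = √0.4486 = 0.6698.

0.670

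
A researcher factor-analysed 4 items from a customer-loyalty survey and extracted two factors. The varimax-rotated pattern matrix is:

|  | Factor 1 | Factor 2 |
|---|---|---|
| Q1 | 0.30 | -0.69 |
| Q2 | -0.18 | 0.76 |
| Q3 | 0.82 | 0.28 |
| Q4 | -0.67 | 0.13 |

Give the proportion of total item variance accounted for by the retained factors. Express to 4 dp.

SS loadings by factor: 1.2437, 1.1490; total = 2.3927.
Total variance with 4 standardized items is 4, so the solution explains 2.3927/4 = 0.5982.

0.5982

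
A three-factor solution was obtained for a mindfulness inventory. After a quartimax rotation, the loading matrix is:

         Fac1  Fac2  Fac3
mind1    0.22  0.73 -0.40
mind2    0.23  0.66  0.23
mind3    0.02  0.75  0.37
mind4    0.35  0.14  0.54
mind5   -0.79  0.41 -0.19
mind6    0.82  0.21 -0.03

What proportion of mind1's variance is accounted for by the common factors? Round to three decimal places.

h² = 0.22² + 0.73² + (-0.40)² = 0.0484 + 0.5329 + 0.1600 = 0.7413

0.741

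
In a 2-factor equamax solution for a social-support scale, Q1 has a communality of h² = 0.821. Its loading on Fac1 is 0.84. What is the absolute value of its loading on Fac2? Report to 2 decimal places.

0.34

Under orthogonal rotation h² = Σλ², so λ_Fac2² = h² − (0.7056) = 0.821 − 0.7056 = 0.1154.
|λ| = √0.1154 = 0.3397.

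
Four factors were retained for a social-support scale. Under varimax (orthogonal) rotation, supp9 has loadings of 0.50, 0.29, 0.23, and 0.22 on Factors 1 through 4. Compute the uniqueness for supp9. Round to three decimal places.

h² = 0.50² + 0.29² + 0.23² + 0.22² = 0.2500 + 0.0841 + 0.0529 + 0.0484 = 0.4354
Uniqueness u² = 1 − h² = 1 − 0.4354 = 0.5646

0.565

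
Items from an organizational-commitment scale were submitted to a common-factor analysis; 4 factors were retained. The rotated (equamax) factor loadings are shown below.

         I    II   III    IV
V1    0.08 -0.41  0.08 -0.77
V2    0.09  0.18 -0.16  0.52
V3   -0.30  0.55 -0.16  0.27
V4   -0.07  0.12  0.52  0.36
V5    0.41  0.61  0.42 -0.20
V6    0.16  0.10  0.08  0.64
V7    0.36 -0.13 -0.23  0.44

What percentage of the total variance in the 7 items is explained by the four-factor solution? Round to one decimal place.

Communalities: 0.7738, 0.3365, 0.4910, 0.4193, 0.7566, 0.4516, 0.3930; Σh² = 3.6218.
Total variance with 7 standardized items is 7, so the solution explains 3.6218/7 = 0.5174 = 51.74%.

51.7%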